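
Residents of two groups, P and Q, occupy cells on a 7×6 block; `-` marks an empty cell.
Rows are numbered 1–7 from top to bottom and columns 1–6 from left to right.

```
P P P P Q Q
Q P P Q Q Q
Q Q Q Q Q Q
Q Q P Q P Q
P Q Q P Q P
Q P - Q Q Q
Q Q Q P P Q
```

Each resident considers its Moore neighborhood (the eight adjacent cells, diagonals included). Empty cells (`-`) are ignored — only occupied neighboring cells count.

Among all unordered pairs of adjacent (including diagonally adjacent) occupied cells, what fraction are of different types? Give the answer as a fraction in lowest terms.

53/123

Scan each occupied cell's neighbors to the right and below (and the two forward diagonals) so each pair is counted once.
Row 1: P(1,1)–P(1,2)= P(1,1)–Q(2,1)≠ P(1,1)–P(2,2)= P(1,2)–P(1,3)= P(1,2)–P(2,2)= P(1,2)–P(2,3)= P(1,2)–Q(2,1)≠ P(1,3)–P(1,4)= P(1,3)–P(2,3)= P(1,3)–Q(2,4)≠ P(1,3)–P(2,2)= P(1,4)–Q(1,5)≠ P(1,4)–Q(2,4)≠ P(1,4)–Q(2,5)≠ P(1,4)–P(2,3)= Q(1,5)–Q(1,6)= Q(1,5)–Q(2,5)= Q(1,5)–Q(2,6)= Q(1,5)–Q(2,4)= Q(1,6)–Q(2,6)= Q(1,6)–Q(2,5)=  → 6/21 unlike.
Row 2: Q(2,1)–P(2,2)≠ Q(2,1)–Q(3,1)= Q(2,1)–Q(3,2)= P(2,2)–P(2,3)= P(2,2)–Q(3,2)≠ P(2,2)–Q(3,3)≠ P(2,2)–Q(3,1)≠ P(2,3)–Q(2,4)≠ P(2,3)–Q(3,3)≠ P(2,3)–Q(3,4)≠ P(2,3)–Q(3,2)≠ Q(2,4)–Q(2,5)= Q(2,4)–Q(3,4)= Q(2,4)–Q(3,5)= Q(2,4)–Q(3,3)= Q(2,5)–Q(2,6)= Q(2,5)–Q(3,5)= Q(2,5)–Q(3,6)= Q(2,5)–Q(3,4)= Q(2,6)–Q(3,6)= Q(2,6)–Q(3,5)=  → 8/21 unlike.
Row 3: Q(3,1)–Q(3,2)= Q(3,1)–Q(4,1)= Q(3,1)–Q(4,2)= Q(3,2)–Q(3,3)= Q(3,2)–Q(4,2)= Q(3,2)–P(4,3)≠ Q(3,2)–Q(4,1)= Q(3,3)–Q(3,4)= Q(3,3)–P(4,3)≠ Q(3,3)–Q(4,4)= Q(3,3)–Q(4,2)= Q(3,4)–Q(3,5)= Q(3,4)–Q(4,4)= Q(3,4)–P(4,5)≠ Q(3,4)–P(4,3)≠ Q(3,5)–Q(3,6)= Q(3,5)–P(4,5)≠ Q(3,5)–Q(4,6)= Q(3,5)–Q(4,4)= Q(3,6)–Q(4,6)= Q(3,6)–P(4,5)≠  → 6/21 unlike.
Row 4: Q(4,1)–Q(4,2)= Q(4,1)–P(5,1)≠ Q(4,1)–Q(5,2)= Q(4,2)–P(4,3)≠ Q(4,2)–Q(5,2)= Q(4,2)–Q(5,3)= Q(4,2)–P(5,1)≠ P(4,3)–Q(4,4)≠ P(4,3)–Q(5,3)≠ P(4,3)–P(5,4)= P(4,3)–Q(5,2)≠ Q(4,4)–P(4,5)≠ Q(4,4)–P(5,4)≠ Q(4,4)–Q(5,5)= Q(4,4)–Q(5,3)= P(4,5)–Q(4,6)≠ P(4,5)–Q(5,5)≠ P(4,5)–P(5,6)= P(4,5)–P(5,4)= Q(4,6)–P(5,6)≠ Q(4,6)–Q(5,5)=  → 11/21 unlike.
Row 5: P(5,1)–Q(5,2)≠ P(5,1)–Q(6,1)≠ P(5,1)–P(6,2)= Q(5,2)–Q(5,3)= Q(5,2)–P(6,2)≠ Q(5,2)–Q(6,1)= Q(5,3)–P(5,4)≠ Q(5,3)–Q(6,4)= Q(5,3)–P(6,2)≠ P(5,4)–Q(5,5)≠ P(5,4)–Q(6,4)≠ P(5,4)–Q(6,5)≠ Q(5,5)–P(5,6)≠ Q(5,5)–Q(6,5)= Q(5,5)–Q(6,6)= Q(5,5)–Q(6,4)= P(5,6)–Q(6,6)≠ P(5,6)–Q(6,5)≠  → 11/18 unlike.
Row 6: Q(6,1)–P(6,2)≠ Q(6,1)–Q(7,1)= Q(6,1)–Q(7,2)= P(6,2)–Q(7,2)≠ P(6,2)–Q(7,3)≠ P(6,2)–Q(7,1)≠ Q(6,4)–Q(6,5)= Q(6,4)–P(7,4)≠ Q(6,4)–P(7,5)≠ Q(6,4)–Q(7,3)= Q(6,5)–Q(6,6)= Q(6,5)–P(7,5)≠ Q(6,5)–Q(7,6)= Q(6,5)–P(7,4)≠ Q(6,6)–Q(7,6)= Q(6,6)–P(7,5)≠  → 9/16 unlike.
Row 7: Q(7,1)–Q(7,2)= Q(7,2)–Q(7,3)= Q(7,3)–P(7,4)≠ P(7,4)–P(7,5)= P(7,5)–Q(7,6)≠  → 2/5 unlike.
Total adjacent occupied pairs: 123; unlike-type pairs: 53.
53/123 is already in lowest terms.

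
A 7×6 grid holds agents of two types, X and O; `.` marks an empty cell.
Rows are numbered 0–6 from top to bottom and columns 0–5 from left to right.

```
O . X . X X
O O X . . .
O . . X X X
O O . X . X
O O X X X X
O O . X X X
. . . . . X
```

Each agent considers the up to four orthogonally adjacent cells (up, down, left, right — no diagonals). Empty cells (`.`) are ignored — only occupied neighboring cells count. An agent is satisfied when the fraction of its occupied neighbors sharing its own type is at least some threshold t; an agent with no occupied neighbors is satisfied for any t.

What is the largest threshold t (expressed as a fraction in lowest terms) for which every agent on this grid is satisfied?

1/2

Row 0: (0,0)O 1/1 · (0,2)X 1/1 · (0,4)X 1/1 · (0,5)X 1/1
Row 1: (1,0)O 3/3 · (1,1)O 1/2 · (1,2)X 1/2
Row 2: (2,0)O 2/2 · (2,3)X 2/2 · (2,4)X 2/2 · (2,5)X 2/2
Row 3: (3,0)O 3/3 · (3,1)O 2/2 · (3,3)X 2/2 · (3,5)X 2/2
Row 4: (4,0)O 3/3 · (4,1)O 3/4 · (4,2)X 1/2 · (4,3)X 4/4 · (4,4)X 3/3 · (4,5)X 3/3
Row 5: (5,0)O 2/2 · (5,1)O 2/2 · (5,3)X 2/2 · (5,4)X 3/3 · (5,5)X 3/3
Row 6: (6,5)X 1/1
The smallest same-type fraction is 1/2 at (1,1), which reduces to 1/2. Any threshold above that leaves this agent unsatisfied.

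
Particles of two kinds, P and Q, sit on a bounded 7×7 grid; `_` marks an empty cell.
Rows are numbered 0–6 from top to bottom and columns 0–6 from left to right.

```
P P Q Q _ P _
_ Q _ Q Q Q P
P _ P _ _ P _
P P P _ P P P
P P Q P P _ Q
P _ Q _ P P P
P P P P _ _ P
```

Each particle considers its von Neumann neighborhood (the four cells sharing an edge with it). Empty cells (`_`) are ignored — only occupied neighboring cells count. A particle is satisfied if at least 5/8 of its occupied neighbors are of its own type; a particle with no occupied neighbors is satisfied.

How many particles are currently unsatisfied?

12

(0,0)P 1/1 ok
(0,1)P 1/3 unhappy
(0,2)Q 1/2 unhappy
(0,3)Q 2/2 ok
(0,5)P 0/1 unhappy
(1,1)Q 0/1 unhappy
(1,3)Q 2/2 ok
(1,4)Q 2/2 ok
(1,5)Q 1/4 unhappy
(1,6)P 0/1 unhappy
(2,0)P 1/1 ok
(2,2)P 1/1 ok
(2,5)P 1/2 unhappy
(3,0)P 3/3 ok
(3,1)P 3/3 ok
(3,2)P 2/3 ok
(3,4)P 2/2 ok
(3,5)P 3/3 ok
(3,6)P 1/2 unhappy
(4,0)P 3/3 ok
(4,1)P 2/3 ok
(4,2)Q 1/4 unhappy
(4,3)P 1/2 unhappy
(4,4)P 3/3 ok
(4,6)Q 0/2 unhappy
(5,0)P 2/2 ok
(5,2)Q 1/2 unhappy
(5,4)P 2/2 ok
(5,5)P 2/2 ok
(5,6)P 2/3 ok
(6,0)P 2/2 ok
(6,1)P 2/2 ok
(6,2)P 2/3 ok
(6,3)P 1/1 ok
(6,6)P 1/1 ok
Unsatisfied: (0,1), (0,2), (0,5), (1,1), (1,5), (1,6), (2,5), (3,6), (4,2), (4,3), (4,6), (5,2) — 12 in total.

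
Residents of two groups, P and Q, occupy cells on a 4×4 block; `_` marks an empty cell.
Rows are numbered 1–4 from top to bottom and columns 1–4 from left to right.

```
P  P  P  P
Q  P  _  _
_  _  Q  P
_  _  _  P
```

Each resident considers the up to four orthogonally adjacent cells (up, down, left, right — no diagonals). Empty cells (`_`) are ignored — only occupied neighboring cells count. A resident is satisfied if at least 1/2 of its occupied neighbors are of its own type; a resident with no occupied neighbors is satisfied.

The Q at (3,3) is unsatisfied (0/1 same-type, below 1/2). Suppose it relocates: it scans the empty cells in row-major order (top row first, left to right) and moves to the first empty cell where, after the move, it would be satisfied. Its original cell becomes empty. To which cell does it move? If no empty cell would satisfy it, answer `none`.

(3,1)

Vacating (3,3). Empty cells in order:
  (2,3): 0/2 same-type → still unsatisfied.
  (2,4): 0/2 same-type → still unsatisfied.
  (3,1): 1/1 same-type → satisfied — stop here.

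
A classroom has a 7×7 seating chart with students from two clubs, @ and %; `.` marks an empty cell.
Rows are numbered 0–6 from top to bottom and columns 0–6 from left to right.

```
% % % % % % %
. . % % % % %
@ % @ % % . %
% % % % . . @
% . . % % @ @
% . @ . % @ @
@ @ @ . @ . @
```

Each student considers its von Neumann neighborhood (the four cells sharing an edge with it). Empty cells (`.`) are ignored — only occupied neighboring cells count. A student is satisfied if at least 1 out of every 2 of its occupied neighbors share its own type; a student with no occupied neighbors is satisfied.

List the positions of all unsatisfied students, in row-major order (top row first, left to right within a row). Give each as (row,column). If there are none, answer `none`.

Row 0: (0,0)% 1/1 ok · (0,1)% 2/2 ok · (0,2)% 3/3 ok · (0,3)% 3/3 ok · (0,4)% 3/3 ok · (0,5)% 3/3 ok · (0,6)% 2/2 ok
Row 1: (1,2)% 2/3 ok · (1,3)% 4/4 ok · (1,4)% 4/4 ok · (1,5)% 3/3 ok · (1,6)% 3/3 ok
Row 2: (2,0)@ 0/2 unhappy · (2,1)% 1/3 unhappy · (2,2)@ 0/4 unhappy · (2,3)% 3/4 ok · (2,4)% 2/2 ok · (2,6)% 1/2 ok
Row 3: (3,0)% 2/3 ok · (3,1)% 3/3 ok · (3,2)% 2/3 ok · (3,3)% 3/3 ok · (3,6)@ 1/2 ok
Row 4: (4,0)% 2/2 ok · (4,3)% 2/2 ok · (4,4)% 2/3 ok · (4,5)@ 2/3 ok · (4,6)@ 3/3 ok
Row 5: (5,0)% 1/2 ok · (5,2)@ 1/1 ok · (5,4)% 1/3 unhappy · (5,5)@ 2/3 ok · (5,6)@ 3/3 ok
Row 6: (6,0)@ 1/2 ok · (6,1)@ 2/2 ok · (6,2)@ 2/2 ok · (6,4)@ 0/1 unhappy · (6,6)@ 1/1 ok

(2,0), (2,1), (2,2), (5,4), (6,4)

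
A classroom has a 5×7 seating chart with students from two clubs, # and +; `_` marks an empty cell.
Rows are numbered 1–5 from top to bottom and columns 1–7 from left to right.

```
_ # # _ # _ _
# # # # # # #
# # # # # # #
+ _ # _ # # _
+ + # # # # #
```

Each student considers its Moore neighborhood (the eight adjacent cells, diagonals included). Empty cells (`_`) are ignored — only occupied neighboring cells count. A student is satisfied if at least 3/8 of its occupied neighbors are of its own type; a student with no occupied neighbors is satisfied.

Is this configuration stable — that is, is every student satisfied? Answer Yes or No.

Row 1: (1,2)# 4/4 ✓ · (1,3)# 4/4 ✓ · (1,5)# 3/3 ✓
Row 2: (2,1)# 4/4 ✓ · (2,2)# 7/7 ✓ · (2,3)# 7/7 ✓ · (2,4)# 7/7 ✓ · (2,5)# 6/6 ✓ · (2,6)# 6/6 ✓ · (2,7)# 3/3 ✓
Row 3: (3,1)# 3/4 ✓ · (3,2)# 6/7 ✓ · (3,3)# 6/6 ✓ · (3,4)# 7/7 ✓ · (3,5)# 7/7 ✓ · (3,6)# 7/7 ✓ · (3,7)# 4/4 ✓
Row 4: (4,1)+ 2/4 ✓ · (4,3)# 5/6 ✓ · (4,5)# 7/7 ✓ · (4,6)# 7/7 ✓
Row 5: (5,1)+ 2/2 ✓ · (5,2)+ 2/4 ✓ · (5,3)# 2/3 ✓ · (5,4)# 4/4 ✓ · (5,5)# 4/4 ✓ · (5,6)# 4/4 ✓ · (5,7)# 2/2 ✓
All meet the threshold, so the configuration is stable.

Yes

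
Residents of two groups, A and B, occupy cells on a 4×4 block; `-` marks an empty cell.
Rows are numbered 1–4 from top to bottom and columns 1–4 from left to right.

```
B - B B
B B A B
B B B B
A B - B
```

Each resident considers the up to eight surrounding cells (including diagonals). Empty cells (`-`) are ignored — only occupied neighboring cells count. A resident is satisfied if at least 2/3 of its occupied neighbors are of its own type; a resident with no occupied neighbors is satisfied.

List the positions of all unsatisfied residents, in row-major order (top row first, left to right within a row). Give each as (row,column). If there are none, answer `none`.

(1,1)B 2/2 satisfied
(1,3)B 3/4 satisfied
(1,4)B 2/3 satisfied
(2,1)B 4/4 satisfied
(2,2)B 6/7 satisfied
(2,3)A 0/7 not
(2,4)B 4/5 satisfied
(3,1)B 4/5 satisfied
(3,2)B 5/7 satisfied
(3,3)B 6/7 satisfied
(3,4)B 3/4 satisfied
(4,1)A 0/3 not
(4,2)B 3/4 satisfied
(4,4)B 2/2 satisfied

(2,3), (4,1)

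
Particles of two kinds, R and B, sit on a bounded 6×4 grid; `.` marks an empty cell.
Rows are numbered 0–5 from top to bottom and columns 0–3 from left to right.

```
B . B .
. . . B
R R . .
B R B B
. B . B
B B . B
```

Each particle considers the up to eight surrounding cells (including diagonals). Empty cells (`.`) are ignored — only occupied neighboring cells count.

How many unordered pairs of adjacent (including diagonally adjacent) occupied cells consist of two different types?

Scan each occupied cell's neighbors to the right and below (and the two forward diagonals) so each pair is counted once.
Row 0: B(0,2)–B(1,3)=  → 0/1 unlike.
Row 2: R(2,0)–R(2,1)= R(2,0)–B(3,0)≠ R(2,0)–R(3,1)= R(2,1)–R(3,1)= R(2,1)–B(3,2)≠ R(2,1)–B(3,0)≠  → 3/6 unlike.
Row 3: B(3,0)–R(3,1)≠ B(3,0)–B(4,1)= R(3,1)–B(3,2)≠ R(3,1)–B(4,1)≠ B(3,2)–B(3,3)= B(3,2)–B(4,3)= B(3,2)–B(4,1)= B(3,3)–B(4,3)=  → 3/8 unlike.
Row 4: B(4,1)–B(5,1)= B(4,1)–B(5,0)= B(4,3)–B(5,3)=  → 0/3 unlike.
Row 5: B(5,0)–B(5,1)=  → 0/1 unlike.
Total adjacent occupied pairs: 19; unlike-type pairs: 6.

6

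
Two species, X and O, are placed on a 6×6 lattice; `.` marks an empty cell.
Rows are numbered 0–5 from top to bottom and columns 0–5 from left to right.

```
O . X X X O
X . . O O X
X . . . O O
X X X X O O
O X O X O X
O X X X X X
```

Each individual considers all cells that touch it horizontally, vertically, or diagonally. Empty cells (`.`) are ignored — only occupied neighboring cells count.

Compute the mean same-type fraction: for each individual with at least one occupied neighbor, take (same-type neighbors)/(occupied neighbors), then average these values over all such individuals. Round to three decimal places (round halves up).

Row 0: (0,0)O 0/1 · (0,2)X 1/2 · (0,3)X 2/4 · (0,4)X 2/5 · (0,5)O 1/3
Row 1: (1,0)X 1/2 · (1,3)O 2/5 · (1,4)O 4/7 · (1,5)X 1/5
Row 2: (2,0)X 3/3 · (2,4)O 5/7 · (2,5)O 4/5
Row 3: (3,0)X 3/4 · (3,1)X 4/6 · (3,2)X 4/5 · (3,3)X 2/6 · (3,4)O 4/7 · (3,5)O 4/5
Row 4: (4,0)O 1/5 · (4,1)X 5/8 · (4,2)O 0/8 · (4,3)X 5/8 · (4,4)O 2/8 · (4,5)X 2/5
Row 5: (5,0)O 1/3 · (5,1)X 2/5 · (5,2)X 4/5 · (5,3)X 3/5 · (5,4)X 4/5 · (5,5)X 2/3
Sum over 30 individuals: 0/1 + 1/2 + 2/4 + 2/5 + 1/3 + 1/2 + 2/5 + 4/7 + 1/5 + 3/3 + 5/7 + 4/5 + 3/4 + 4/6 + 4/5 + 2/6 + 4/7 + 4/5 + 1/5 + 5/8 + 0/8 + 5/8 + 2/8 + 2/5 + 1/3 + 2/5 + 4/5 + 3/5 + 4/5 + 2/3 = 6527/420; mean = 6527/420 ÷ 30 = 6527/12600 = 0.518015… → 0.518.

0.518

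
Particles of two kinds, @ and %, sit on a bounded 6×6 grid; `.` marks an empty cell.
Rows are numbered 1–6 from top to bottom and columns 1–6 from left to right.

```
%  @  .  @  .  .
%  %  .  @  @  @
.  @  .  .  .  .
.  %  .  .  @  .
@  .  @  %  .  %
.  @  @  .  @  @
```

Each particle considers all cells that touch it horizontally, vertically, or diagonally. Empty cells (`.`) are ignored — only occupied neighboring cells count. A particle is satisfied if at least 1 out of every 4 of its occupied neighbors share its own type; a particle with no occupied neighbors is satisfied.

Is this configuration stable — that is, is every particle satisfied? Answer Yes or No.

Row 1: (1,1)% 2/3 ok · (1,2)@ 0/3 unhappy · (1,4)@ 2/2 ok
Row 2: (2,1)% 2/4 ok · (2,2)% 2/4 ok · (2,4)@ 2/2 ok · (2,5)@ 3/3 ok · (2,6)@ 1/1 ok
Row 3: (3,2)@ 0/3 unhappy
Row 4: (4,2)% 0/3 unhappy · (4,5)@ 0/2 unhappy
Row 5: (5,1)@ 1/2 ok · (5,3)@ 2/4 ok · (5,4)% 0/4 unhappy · (5,6)% 0/3 unhappy
Row 6: (6,2)@ 3/3 ok · (6,3)@ 2/3 ok · (6,5)@ 1/3 ok · (6,6)@ 1/2 ok
For instance (1,2) has only 0/3 same-type neighbors, below 1/4.

No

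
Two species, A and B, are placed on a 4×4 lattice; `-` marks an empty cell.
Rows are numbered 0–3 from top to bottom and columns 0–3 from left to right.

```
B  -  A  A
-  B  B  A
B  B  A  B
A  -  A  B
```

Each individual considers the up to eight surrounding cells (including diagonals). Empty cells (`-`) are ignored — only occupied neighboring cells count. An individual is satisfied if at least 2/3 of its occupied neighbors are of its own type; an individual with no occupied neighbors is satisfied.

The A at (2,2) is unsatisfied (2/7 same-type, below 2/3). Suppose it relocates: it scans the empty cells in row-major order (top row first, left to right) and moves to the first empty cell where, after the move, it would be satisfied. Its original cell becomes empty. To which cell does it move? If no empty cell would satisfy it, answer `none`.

Vacating (2,2). Empty cells in order:
  (0,1): 1/4 same-type → still unsatisfied.
  (1,0): 0/4 same-type → still unsatisfied.
  (3,1): 2/4 same-type → still unsatisfied.

none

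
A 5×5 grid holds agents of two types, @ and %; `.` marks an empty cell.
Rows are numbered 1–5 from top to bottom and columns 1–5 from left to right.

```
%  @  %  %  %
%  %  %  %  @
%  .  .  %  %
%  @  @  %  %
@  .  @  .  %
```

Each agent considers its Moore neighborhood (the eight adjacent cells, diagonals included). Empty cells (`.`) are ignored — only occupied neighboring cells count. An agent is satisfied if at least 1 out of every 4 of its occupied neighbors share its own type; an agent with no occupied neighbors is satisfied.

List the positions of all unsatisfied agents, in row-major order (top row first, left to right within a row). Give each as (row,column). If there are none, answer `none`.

(1,2), (2,5)

Row 1: (1,1)% 2/3 ✓ · (1,2)@ 0/5 ✗ · (1,3)% 4/5 ✓ · (1,4)% 4/5 ✓ · (1,5)% 2/3 ✓
Row 2: (2,1)% 3/4 ✓ · (2,2)% 5/6 ✓ · (2,3)% 5/6 ✓ · (2,4)% 6/7 ✓ · (2,5)@ 0/5 ✗
Row 3: (3,1)% 3/4 ✓ · (3,4)% 5/7 ✓ · (3,5)% 4/5 ✓
Row 4: (4,1)% 1/3 ✓ · (4,2)@ 3/5 ✓ · (4,3)@ 2/4 ✓ · (4,4)% 4/6 ✓ · (4,5)% 4/4 ✓
Row 5: (5,1)@ 1/2 ✓ · (5,3)@ 2/3 ✓ · (5,5)% 2/2 ✓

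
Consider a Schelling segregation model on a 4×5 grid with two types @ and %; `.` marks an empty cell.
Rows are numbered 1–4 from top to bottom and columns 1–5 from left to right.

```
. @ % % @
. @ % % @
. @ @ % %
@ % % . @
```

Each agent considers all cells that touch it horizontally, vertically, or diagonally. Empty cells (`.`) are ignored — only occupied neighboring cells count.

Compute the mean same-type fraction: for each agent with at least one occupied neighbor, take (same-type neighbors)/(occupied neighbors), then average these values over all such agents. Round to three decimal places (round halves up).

(1,2)@ 1/3
(1,3)% 3/5
(1,4)% 3/5
(1,5)@ 1/3
(2,2)@ 3/5
(2,3)% 4/8
(2,4)% 5/8
(2,5)@ 1/5
(3,2)@ 3/6
(3,3)@ 2/7
(3,4)% 4/7
(3,5)% 2/4
(4,1)@ 1/2
(4,2)% 1/4
(4,3)% 2/4
(4,5)@ 0/2
Sum over 16 agents: 1/3 + 3/5 + 3/5 + 1/3 + 3/5 + 4/8 + 5/8 + 1/5 + 3/6 + 2/7 + 4/7 + 2/4 + 1/2 + 1/4 + 2/4 + 0/2 = 1159/168; mean = 1159/168 ÷ 16 = 1159/2688 = 0.431175… → 0.431.

0.431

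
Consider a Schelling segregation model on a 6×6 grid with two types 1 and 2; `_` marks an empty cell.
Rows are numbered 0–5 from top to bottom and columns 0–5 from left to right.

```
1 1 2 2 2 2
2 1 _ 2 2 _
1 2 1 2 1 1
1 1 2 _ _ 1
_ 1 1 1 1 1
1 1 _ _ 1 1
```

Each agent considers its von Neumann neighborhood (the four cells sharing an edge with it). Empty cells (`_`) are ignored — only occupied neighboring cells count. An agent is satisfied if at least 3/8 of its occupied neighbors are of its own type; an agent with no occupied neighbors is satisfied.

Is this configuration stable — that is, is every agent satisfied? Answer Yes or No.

(0,0)1 1/2 ✓
(0,1)1 2/3 ✓
(0,2)2 1/2 ✓
(0,3)2 3/3 ✓
(0,4)2 3/3 ✓
(0,5)2 1/1 ✓
(1,0)2 0/3 ✗
(1,1)1 1/3 ✗
(1,3)2 3/3 ✓
(1,4)2 2/3 ✓
(2,0)1 1/3 ✗
(2,1)2 0/4 ✗
(2,2)1 0/3 ✗
(2,3)2 1/3 ✗
(2,4)1 1/3 ✗
(2,5)1 2/2 ✓
(3,0)1 2/2 ✓
(3,1)1 2/4 ✓
(3,2)2 0/3 ✗
(3,5)1 2/2 ✓
(4,1)1 3/3 ✓
(4,2)1 2/3 ✓
(4,3)1 2/2 ✓
(4,4)1 3/3 ✓
(4,5)1 3/3 ✓
(5,0)1 1/1 ✓
(5,1)1 2/2 ✓
(5,4)1 2/2 ✓
(5,5)1 2/2 ✓
For instance (1,0) has only 0/3 same-type neighbors, below 3/8.

No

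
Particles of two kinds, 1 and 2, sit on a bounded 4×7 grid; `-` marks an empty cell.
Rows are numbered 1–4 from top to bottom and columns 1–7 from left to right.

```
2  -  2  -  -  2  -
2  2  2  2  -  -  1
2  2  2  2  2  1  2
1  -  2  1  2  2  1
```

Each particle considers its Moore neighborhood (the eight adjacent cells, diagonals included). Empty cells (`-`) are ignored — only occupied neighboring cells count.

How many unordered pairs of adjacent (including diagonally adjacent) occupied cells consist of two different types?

Scan each occupied cell's neighbors to the right and below (and the two forward diagonals) so each pair is counted once.
From row 1: 1 unlike of 6 pairs (running 1/6).
From row 2: 1 unlike of 16 pairs (running 2/22).
From row 3: 10 unlike of 22 pairs (running 12/44).
From row 4: 3 unlike of 4 pairs (running 15/48).
Total adjacent occupied pairs: 48; unlike-type pairs: 15.

15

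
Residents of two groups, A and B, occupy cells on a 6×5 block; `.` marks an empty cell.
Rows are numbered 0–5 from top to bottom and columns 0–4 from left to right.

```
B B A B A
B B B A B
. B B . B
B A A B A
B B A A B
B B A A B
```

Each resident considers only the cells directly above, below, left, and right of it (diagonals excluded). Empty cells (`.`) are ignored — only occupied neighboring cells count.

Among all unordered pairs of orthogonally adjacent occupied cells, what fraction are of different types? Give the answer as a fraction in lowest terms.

Scan each occupied cell's neighbors to the right and below so each pair is counted once.
From row 0: 6 unlike of 9 pairs (running 6/9).
From row 1: 2 unlike of 7 pairs (running 8/16).
From row 2: 3 unlike of 4 pairs (running 11/20).
From row 3: 6 unlike of 9 pairs (running 17/29).
From row 4: 2 unlike of 9 pairs (running 19/38).
From row 5: 2 unlike of 4 pairs (running 21/42).
Total adjacent occupied pairs: 42; unlike-type pairs: 21.
21/42 reduces to 1/2.

1/2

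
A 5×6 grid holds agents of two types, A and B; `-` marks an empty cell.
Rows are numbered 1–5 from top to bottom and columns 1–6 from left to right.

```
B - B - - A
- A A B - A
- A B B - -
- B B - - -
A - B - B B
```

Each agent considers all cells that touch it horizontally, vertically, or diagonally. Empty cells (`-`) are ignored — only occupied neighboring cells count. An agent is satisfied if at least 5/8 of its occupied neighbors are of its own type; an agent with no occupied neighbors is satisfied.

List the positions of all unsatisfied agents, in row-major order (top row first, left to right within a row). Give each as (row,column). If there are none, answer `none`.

(1,1), (1,3), (2,2), (2,3), (3,2), (3,3), (4,2), (5,1)

(1,1)B 0/1 not
(1,3)B 1/3 not
(1,6)A 1/1 satisfied
(2,2)A 2/5 not
(2,3)A 2/6 not
(2,4)B 3/4 satisfied
(2,6)A 1/1 satisfied
(3,2)A 2/5 not
(3,3)B 4/7 not
(3,4)B 3/4 satisfied
(4,2)B 3/5 not
(4,3)B 4/5 satisfied
(5,1)A 0/1 not
(5,3)B 2/2 satisfied
(5,5)B 1/1 satisfied
(5,6)B 1/1 satisfied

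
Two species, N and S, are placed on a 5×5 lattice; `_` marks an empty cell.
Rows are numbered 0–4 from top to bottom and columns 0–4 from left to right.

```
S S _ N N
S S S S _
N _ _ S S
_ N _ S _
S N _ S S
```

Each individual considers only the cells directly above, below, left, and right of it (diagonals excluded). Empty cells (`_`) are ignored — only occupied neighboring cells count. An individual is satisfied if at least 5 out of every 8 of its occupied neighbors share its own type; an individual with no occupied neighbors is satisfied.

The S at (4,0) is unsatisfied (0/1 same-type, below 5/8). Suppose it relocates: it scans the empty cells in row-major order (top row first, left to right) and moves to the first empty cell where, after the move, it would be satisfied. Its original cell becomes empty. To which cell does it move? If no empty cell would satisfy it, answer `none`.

(0,2)

Vacating (4,0). Empty cells in order:
  (0,2): 2/3 same-type → satisfied — stop here.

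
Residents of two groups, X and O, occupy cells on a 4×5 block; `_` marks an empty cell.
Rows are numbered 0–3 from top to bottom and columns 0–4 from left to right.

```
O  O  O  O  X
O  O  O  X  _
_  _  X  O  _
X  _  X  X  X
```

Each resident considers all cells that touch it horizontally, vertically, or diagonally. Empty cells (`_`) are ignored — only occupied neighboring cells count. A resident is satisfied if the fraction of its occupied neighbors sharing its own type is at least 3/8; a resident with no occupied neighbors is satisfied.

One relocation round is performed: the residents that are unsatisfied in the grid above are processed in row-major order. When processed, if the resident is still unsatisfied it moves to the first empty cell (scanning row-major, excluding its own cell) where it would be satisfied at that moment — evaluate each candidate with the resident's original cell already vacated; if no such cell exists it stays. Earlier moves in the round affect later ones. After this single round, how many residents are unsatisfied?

Initially unsatisfied (in order): (1,3), (2,3).
  (1,3) → (2,1).
  (2,3) → (1,3).
Resulting grid:
O O O O X
O O O O _
_ X X _ _
X _ X X X
Unsatisfied now: (0,4).

1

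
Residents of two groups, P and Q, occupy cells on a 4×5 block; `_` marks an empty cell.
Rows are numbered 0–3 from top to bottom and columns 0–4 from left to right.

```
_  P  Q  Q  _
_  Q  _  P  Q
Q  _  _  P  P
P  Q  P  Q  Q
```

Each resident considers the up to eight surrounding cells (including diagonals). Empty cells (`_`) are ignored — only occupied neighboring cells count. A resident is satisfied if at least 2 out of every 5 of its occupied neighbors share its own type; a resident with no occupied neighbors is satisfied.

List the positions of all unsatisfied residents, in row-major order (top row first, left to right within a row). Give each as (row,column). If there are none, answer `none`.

(0,1), (1,4), (3,0), (3,1), (3,2), (3,3), (3,4)

(0,1)P 0/2 not
(0,2)Q 2/4 satisfied
(0,3)Q 2/3 satisfied
(1,1)Q 2/3 satisfied
(1,3)P 2/5 satisfied
(1,4)Q 1/4 not
(2,0)Q 2/3 satisfied
(2,3)P 3/6 satisfied
(2,4)P 2/5 satisfied
(3,0)P 0/2 not
(3,1)Q 1/3 not
(3,2)P 1/3 not
(3,3)Q 1/4 not
(3,4)Q 1/3 not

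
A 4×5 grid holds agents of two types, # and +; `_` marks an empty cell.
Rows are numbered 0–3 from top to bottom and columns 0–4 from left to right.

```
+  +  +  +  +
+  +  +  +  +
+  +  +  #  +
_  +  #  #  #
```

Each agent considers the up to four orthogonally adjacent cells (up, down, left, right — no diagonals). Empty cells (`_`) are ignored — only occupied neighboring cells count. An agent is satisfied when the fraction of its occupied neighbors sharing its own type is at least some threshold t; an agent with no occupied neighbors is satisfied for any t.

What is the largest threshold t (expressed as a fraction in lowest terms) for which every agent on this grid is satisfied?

1/4

Row 0: (0,0)+ 2/2 · (0,1)+ 3/3 · (0,2)+ 3/3 · (0,3)+ 3/3 · (0,4)+ 2/2
Row 1: (1,0)+ 3/3 · (1,1)+ 4/4 · (1,2)+ 4/4 · (1,3)+ 3/4 · (1,4)+ 3/3
Row 2: (2,0)+ 2/2 · (2,1)+ 4/4 · (2,2)+ 2/4 · (2,3)# 1/4 · (2,4)+ 1/3
Row 3: (3,1)+ 1/2 · (3,2)# 1/3 · (3,3)# 3/3 · (3,4)# 1/2
The smallest same-type fraction is 1/4 at (2,3), which reduces to 1/4. Any threshold above that leaves this agent unsatisfied.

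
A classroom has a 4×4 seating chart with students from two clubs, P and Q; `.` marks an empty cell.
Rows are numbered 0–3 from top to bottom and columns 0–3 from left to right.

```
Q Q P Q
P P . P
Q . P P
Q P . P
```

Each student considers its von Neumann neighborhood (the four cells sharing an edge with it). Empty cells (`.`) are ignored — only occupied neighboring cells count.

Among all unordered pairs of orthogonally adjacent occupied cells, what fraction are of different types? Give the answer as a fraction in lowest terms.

Scan each occupied cell's neighbors to the right and below so each pair is counted once.
From row 0: 5 unlike of 6 pairs (running 5/6).
From row 1: 1 unlike of 3 pairs (running 6/9).
From row 2: 0 unlike of 3 pairs (running 6/12).
From row 3: 1 unlike of 1 pairs (running 7/13).
Total adjacent occupied pairs: 13; unlike-type pairs: 7.
7/13 is already in lowest terms.

7/13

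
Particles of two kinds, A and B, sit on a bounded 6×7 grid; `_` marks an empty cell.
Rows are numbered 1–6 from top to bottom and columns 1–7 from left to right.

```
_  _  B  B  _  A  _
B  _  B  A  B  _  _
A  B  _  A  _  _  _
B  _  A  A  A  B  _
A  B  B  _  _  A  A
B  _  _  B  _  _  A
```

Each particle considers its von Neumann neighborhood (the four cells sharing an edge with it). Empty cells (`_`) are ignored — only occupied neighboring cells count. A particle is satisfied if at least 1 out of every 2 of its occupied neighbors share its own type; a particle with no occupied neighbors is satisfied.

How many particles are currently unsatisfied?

9

Row 1: (1,3)B 2/2 ok · (1,4)B 1/2 ok · (1,6)A 0/0 ok
Row 2: (2,1)B 0/1 unhappy · (2,3)B 1/2 ok · (2,4)A 1/4 unhappy · (2,5)B 0/1 unhappy
Row 3: (3,1)A 0/3 unhappy · (3,2)B 0/1 unhappy · (3,4)A 2/2 ok
Row 4: (4,1)B 0/2 unhappy · (4,3)A 1/2 ok · (4,4)A 3/3 ok · (4,5)A 1/2 ok · (4,6)B 0/2 unhappy
Row 5: (5,1)A 0/3 unhappy · (5,2)B 1/2 ok · (5,3)B 1/2 ok · (5,6)A 1/2 ok · (5,7)A 2/2 ok
Row 6: (6,1)B 0/1 unhappy · (6,4)B 0/0 ok · (6,7)A 1/1 ok
Unsatisfied: (2,1), (2,4), (2,5), (3,1), (3,2), (4,1), (4,6), (5,1), (6,1) — 9 in total.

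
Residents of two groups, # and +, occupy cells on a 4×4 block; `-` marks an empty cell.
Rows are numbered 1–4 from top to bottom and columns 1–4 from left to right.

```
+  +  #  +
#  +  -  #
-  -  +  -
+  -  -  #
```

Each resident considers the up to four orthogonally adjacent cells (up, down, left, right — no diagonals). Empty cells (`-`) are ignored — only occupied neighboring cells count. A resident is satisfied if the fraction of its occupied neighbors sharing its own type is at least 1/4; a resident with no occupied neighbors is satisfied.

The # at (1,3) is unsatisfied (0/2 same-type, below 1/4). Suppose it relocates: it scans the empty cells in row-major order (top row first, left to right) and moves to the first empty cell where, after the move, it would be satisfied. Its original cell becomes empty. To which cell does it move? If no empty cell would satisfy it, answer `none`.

(2,3)

Vacating (1,3). Empty cells in order:
  (2,3): 1/3 same-type → satisfied — stop here.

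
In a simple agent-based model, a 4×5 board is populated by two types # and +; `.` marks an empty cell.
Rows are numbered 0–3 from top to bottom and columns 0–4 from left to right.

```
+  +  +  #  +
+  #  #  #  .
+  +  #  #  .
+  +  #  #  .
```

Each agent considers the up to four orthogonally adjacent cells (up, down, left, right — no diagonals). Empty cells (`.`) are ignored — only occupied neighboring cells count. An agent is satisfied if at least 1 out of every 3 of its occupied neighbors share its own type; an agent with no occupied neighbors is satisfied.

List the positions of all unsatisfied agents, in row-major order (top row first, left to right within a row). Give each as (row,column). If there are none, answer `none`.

Row 0: (0,0)+ 2/2 ok · (0,1)+ 2/3 ok · (0,2)+ 1/3 ok · (0,3)# 1/3 ok · (0,4)+ 0/1 unhappy
Row 1: (1,0)+ 2/3 ok · (1,1)# 1/4 unhappy · (1,2)# 3/4 ok · (1,3)# 3/3 ok
Row 2: (2,0)+ 3/3 ok · (2,1)+ 2/4 ok · (2,2)# 3/4 ok · (2,3)# 3/3 ok
Row 3: (3,0)+ 2/2 ok · (3,1)+ 2/3 ok · (3,2)# 2/3 ok · (3,3)# 2/2 ok

(0,4), (1,1)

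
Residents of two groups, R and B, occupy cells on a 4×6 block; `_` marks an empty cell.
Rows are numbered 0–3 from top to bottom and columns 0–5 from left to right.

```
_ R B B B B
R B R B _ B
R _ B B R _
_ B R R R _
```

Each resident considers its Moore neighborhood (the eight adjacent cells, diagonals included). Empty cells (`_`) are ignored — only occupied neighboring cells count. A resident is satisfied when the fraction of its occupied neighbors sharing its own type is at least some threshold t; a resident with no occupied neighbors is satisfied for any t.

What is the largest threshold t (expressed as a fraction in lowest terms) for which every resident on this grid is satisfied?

(0,1)R 2/4
(0,2)B 3/5
(0,3)B 3/4
(0,4)B 4/4
(0,5)B 2/2
(1,0)R 2/3
(1,1)B 2/6
(1,2)R 1/7
(1,3)B 5/7
(1,5)B 2/3
(2,0)R 1/3
(2,2)B 4/7
(2,3)B 2/7
(2,4)R 2/5
(3,1)B 1/3
(3,2)R 1/4
(3,3)R 3/5
(3,4)R 2/3
The smallest same-type fraction is 1/7 at (1,2), which reduces to 1/7. Any threshold above that leaves this resident unsatisfied.

1/7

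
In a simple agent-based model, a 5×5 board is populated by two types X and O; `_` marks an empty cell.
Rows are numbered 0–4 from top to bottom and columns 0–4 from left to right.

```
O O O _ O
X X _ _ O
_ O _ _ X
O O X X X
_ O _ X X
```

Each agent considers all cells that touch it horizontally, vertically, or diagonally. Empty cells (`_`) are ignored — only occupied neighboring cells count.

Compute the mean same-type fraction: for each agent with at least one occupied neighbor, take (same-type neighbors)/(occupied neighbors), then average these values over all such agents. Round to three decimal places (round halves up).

(0,0)O 1/3
(0,1)O 2/4
(0,2)O 1/2
(0,4)O 1/1
(1,0)X 1/4
(1,1)X 1/5
(1,4)O 1/2
(2,1)O 2/5
(2,4)X 2/3
(3,0)O 3/3
(3,1)O 3/4
(3,2)X 2/5
(3,3)X 5/5
(3,4)X 4/4
(4,1)O 2/3
(4,3)X 4/4
(4,4)X 3/3
Sum over 17 agents: 1/3 + 2/4 + 1/2 + 1/1 + 1/4 + 1/5 + 1/2 + 2/5 + 2/3 + 3/3 + 3/4 + 2/5 + 5/5 + 4/4 + 2/3 + 4/4 + 3/3 = 67/6; mean = 67/6 ÷ 17 = 67/102 = 0.656862… → 0.657.

0.657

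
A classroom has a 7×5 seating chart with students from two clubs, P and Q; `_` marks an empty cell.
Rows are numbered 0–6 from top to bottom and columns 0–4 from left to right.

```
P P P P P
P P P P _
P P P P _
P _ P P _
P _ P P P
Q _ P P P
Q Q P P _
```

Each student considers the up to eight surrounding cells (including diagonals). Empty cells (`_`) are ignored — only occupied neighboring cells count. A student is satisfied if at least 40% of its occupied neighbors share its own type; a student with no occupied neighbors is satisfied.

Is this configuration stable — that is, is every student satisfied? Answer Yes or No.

Row 0: (0,0)P 3/3 satisfied · (0,1)P 5/5 satisfied · (0,2)P 5/5 satisfied · (0,3)P 4/4 satisfied · (0,4)P 2/2 satisfied
Row 1: (1,0)P 5/5 satisfied · (1,1)P 8/8 satisfied · (1,2)P 8/8 satisfied · (1,3)P 6/6 satisfied
Row 2: (2,0)P 4/4 satisfied · (2,1)P 7/7 satisfied · (2,2)P 7/7 satisfied · (2,3)P 5/5 satisfied
Row 3: (3,0)P 3/3 satisfied · (3,2)P 6/6 satisfied · (3,3)P 6/6 satisfied
Row 4: (4,0)P 1/2 satisfied · (4,2)P 5/5 satisfied · (4,3)P 7/7 satisfied · (4,4)P 4/4 satisfied
Row 5: (5,0)Q 2/3 satisfied · (5,2)P 5/6 satisfied · (5,3)P 7/7 satisfied · (5,4)P 4/4 satisfied
Row 6: (6,0)Q 2/2 satisfied · (6,1)Q 2/4 satisfied · (6,2)P 3/4 satisfied · (6,3)P 4/4 satisfied
All meet the threshold, so the configuration is stable.

Yes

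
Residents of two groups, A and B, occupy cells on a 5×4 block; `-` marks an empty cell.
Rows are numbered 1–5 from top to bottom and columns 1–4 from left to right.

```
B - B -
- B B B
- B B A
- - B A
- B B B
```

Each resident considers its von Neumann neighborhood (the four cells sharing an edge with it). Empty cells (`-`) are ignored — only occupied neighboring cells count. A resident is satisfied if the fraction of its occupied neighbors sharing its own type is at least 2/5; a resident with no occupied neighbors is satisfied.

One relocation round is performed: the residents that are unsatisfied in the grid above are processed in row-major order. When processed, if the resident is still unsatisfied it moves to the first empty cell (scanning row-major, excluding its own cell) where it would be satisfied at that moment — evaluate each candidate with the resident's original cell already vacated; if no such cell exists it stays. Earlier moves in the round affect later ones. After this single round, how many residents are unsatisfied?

0

Initially unsatisfied (in order): (3,4), (4,4).
  (3,4) → (4,1).
  (4,4) → (3,1).
Resulting grid:
B - B -
- B B B
A B B -
A - B -
- B B B
All satisfied now.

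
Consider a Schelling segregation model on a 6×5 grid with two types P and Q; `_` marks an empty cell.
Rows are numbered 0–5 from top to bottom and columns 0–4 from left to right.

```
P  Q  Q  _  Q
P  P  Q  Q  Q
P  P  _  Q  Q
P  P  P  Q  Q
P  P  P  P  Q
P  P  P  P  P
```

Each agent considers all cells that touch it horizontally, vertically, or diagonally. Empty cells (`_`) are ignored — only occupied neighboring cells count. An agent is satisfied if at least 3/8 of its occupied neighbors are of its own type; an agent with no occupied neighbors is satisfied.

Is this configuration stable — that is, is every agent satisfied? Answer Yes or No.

Row 0: (0,0)P 2/3 ok · (0,1)Q 2/5 ok · (0,2)Q 3/4 ok · (0,4)Q 2/2 ok
Row 1: (1,0)P 4/5 ok · (1,1)P 4/7 ok · (1,2)Q 4/6 ok · (1,3)Q 6/6 ok · (1,4)Q 4/4 ok
Row 2: (2,0)P 5/5 ok · (2,1)P 6/7 ok · (2,3)Q 6/7 ok · (2,4)Q 5/5 ok
Row 3: (3,0)P 5/5 ok · (3,1)P 7/7 ok · (3,2)P 5/7 ok · (3,3)Q 4/7 ok · (3,4)Q 4/5 ok
Row 4: (4,0)P 5/5 ok · (4,1)P 8/8 ok · (4,2)P 7/8 ok · (4,3)P 5/8 ok · (4,4)Q 2/5 ok
Row 5: (5,0)P 3/3 ok · (5,1)P 5/5 ok · (5,2)P 5/5 ok · (5,3)P 4/5 ok · (5,4)P 2/3 ok
All meet the threshold, so the configuration is stable.

Yes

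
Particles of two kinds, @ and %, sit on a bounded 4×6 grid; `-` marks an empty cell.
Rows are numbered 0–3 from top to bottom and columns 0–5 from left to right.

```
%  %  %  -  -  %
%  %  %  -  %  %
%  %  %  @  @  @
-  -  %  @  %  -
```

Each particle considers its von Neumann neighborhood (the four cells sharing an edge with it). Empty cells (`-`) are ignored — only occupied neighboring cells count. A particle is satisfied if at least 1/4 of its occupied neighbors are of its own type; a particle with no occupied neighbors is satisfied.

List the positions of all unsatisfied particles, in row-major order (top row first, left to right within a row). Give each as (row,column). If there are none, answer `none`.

Row 0: (0,0)% 2/2 ✓ · (0,1)% 3/3 ✓ · (0,2)% 2/2 ✓ · (0,5)% 1/1 ✓
Row 1: (1,0)% 3/3 ✓ · (1,1)% 4/4 ✓ · (1,2)% 3/3 ✓ · (1,4)% 1/2 ✓ · (1,5)% 2/3 ✓
Row 2: (2,0)% 2/2 ✓ · (2,1)% 3/3 ✓ · (2,2)% 3/4 ✓ · (2,3)@ 2/3 ✓ · (2,4)@ 2/4 ✓ · (2,5)@ 1/2 ✓
Row 3: (3,2)% 1/2 ✓ · (3,3)@ 1/3 ✓ · (3,4)% 0/2 ✗

(3,4)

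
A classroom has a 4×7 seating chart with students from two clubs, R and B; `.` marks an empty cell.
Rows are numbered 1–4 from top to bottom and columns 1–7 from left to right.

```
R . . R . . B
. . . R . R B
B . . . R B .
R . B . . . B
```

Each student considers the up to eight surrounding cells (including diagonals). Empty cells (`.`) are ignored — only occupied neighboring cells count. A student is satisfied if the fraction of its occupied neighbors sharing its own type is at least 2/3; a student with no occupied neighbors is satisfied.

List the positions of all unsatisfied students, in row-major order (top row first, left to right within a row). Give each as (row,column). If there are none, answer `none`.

(1,7), (2,6), (3,1), (3,6), (4,1)

(1,1)R 0/0 ✓
(1,4)R 1/1 ✓
(1,7)B 1/2 ✗
(2,4)R 2/2 ✓
(2,6)R 1/4 ✗
(2,7)B 2/3 ✓
(3,1)B 0/1 ✗
(3,5)R 2/3 ✓
(3,6)B 2/4 ✗
(4,1)R 0/1 ✗
(4,3)B 0/0 ✓
(4,7)B 1/1 ✓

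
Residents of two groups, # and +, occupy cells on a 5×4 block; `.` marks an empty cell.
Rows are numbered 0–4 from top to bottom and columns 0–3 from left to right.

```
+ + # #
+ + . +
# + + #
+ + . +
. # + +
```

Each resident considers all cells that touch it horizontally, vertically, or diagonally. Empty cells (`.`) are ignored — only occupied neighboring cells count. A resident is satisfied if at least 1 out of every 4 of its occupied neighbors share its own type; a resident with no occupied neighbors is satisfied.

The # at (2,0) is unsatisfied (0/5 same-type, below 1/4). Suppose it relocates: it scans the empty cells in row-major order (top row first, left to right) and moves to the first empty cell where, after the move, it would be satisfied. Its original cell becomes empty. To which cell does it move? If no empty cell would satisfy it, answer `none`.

Vacating (2,0). Empty cells in order:
  (1,2): 3/8 same-type → satisfied — stop here.

(1,2)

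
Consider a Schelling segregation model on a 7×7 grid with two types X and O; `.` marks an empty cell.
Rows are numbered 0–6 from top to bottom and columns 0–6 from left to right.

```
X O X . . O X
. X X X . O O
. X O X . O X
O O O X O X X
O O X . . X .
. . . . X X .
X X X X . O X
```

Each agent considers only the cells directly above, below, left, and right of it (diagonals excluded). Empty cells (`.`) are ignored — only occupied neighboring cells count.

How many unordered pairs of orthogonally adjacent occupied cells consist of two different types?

19

Scan each occupied cell's neighbors to the right and below so each pair is counted once.
Row 0: X(0,0)–O(0,1)≠ O(0,1)–X(0,2)≠ O(0,1)–X(1,1)≠ X(0,2)–X(1,2)= O(0,5)–X(0,6)≠ O(0,5)–O(1,5)= X(0,6)–O(1,6)≠  → 5/7 unlike.
Row 1: X(1,1)–X(1,2)= X(1,1)–X(2,1)= X(1,2)–X(1,3)= X(1,2)–O(2,2)≠ X(1,3)–X(2,3)= O(1,5)–O(1,6)= O(1,5)–O(2,5)= O(1,6)–X(2,6)≠  → 2/8 unlike.
Row 2: X(2,1)–O(2,2)≠ X(2,1)–O(3,1)≠ O(2,2)–X(2,3)≠ O(2,2)–O(3,2)= X(2,3)–X(3,3)= O(2,5)–X(2,6)≠ O(2,5)–X(3,5)≠ X(2,6)–X(3,6)=  → 5/8 unlike.
Row 3: O(3,0)–O(3,1)= O(3,0)–O(4,0)= O(3,1)–O(3,2)= O(3,1)–O(4,1)= O(3,2)–X(3,3)≠ O(3,2)–X(4,2)≠ X(3,3)–O(3,4)≠ O(3,4)–X(3,5)≠ X(3,5)–X(3,6)= X(3,5)–X(4,5)=  → 4/10 unlike.
Row 4: O(4,0)–O(4,1)= O(4,1)–X(4,2)≠ X(4,5)–X(5,5)=  → 1/3 unlike.
Row 5: X(5,4)–X(5,5)= X(5,5)–O(6,5)≠  → 1/2 unlike.
Row 6: X(6,0)–X(6,1)= X(6,1)–X(6,2)= X(6,2)–X(6,3)= O(6,5)–X(6,6)≠  → 1/4 unlike.
Total adjacent occupied pairs: 42; unlike-type pairs: 19.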